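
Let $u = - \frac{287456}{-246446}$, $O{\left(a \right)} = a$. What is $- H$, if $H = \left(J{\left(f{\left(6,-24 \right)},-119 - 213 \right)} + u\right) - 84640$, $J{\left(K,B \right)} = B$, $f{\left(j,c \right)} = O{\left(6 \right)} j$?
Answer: $\frac{10470361028}{123223} \approx 84971.0$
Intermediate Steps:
$f{\left(j,c \right)} = 6 j$
$u = \frac{143728}{123223}$ ($u = \left(-287456\right) \left(- \frac{1}{246446}\right) = \frac{143728}{123223} \approx 1.1664$)
$H = - \frac{10470361028}{123223}$ ($H = \left(\left(-119 - 213\right) + \frac{143728}{123223}\right) - 84640 = \left(-332 + \frac{143728}{123223}\right) - 84640 = - \frac{40766308}{123223} - 84640 = - \frac{10470361028}{123223} \approx -84971.0$)
$- H = \left(-1\right) \left(- \frac{10470361028}{123223}\right) = \frac{10470361028}{123223}$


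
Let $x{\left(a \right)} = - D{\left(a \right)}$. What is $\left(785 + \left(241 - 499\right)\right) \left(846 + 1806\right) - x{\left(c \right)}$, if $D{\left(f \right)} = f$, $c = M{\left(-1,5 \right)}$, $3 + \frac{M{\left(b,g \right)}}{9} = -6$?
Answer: $1397523$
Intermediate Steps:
$M{\left(b,g \right)} = -81$ ($M{\left(b,g \right)} = -27 + 9 \left(-6\right) = -27 - 54 = -81$)
$c = -81$
$x{\left(a \right)} = - a$
$\left(785 + \left(241 - 499\right)\right) \left(846 + 1806\right) - x{\left(c \right)} = \left(785 + \left(241 - 499\right)\right) \left(846 + 1806\right) - \left(-1\right) \left(-81\right) = \left(785 + \left(241 - 499\right)\right) 2652 - 81 = \left(785 - 258\right) 2652 - 81 = 527 \cdot 2652 - 81 = 1397604 - 81 = 1397523$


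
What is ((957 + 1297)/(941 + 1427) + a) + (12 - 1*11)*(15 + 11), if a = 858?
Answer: 1047783/1184 ≈ 884.95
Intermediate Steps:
((957 + 1297)/(941 + 1427) + a) + (12 - 1*11)*(15 + 11) = ((957 + 1297)/(941 + 1427) + 858) + (12 - 1*11)*(15 + 11) = (2254/2368 + 858) + (12 - 11)*26 = (2254*(1/2368) + 858) + 1*26 = (1127/1184 + 858) + 26 = 1016999/1184 + 26 = 1047783/1184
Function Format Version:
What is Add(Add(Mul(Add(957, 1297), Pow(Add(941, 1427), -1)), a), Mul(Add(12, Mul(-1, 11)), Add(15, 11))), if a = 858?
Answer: Rational(1047783, 1184) ≈ 884.95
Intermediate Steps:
Add(Add(Mul(Add(957, 1297), Pow(Add(941, 1427), -1)), a), Mul(Add(12, Mul(-1, 11)), Add(15, 11))) = Add(Add(Mul(Add(957, 1297), Pow(Add(941, 1427), -1)), 858), Mul(Add(12, Mul(-1, 11)), Add(15, 11))) = Add(Add(Mul(2254, Pow(2368, -1)), 858), Mul(Add(12, -11), 26)) = Add(Add(Mul(2254, Rational(1, 2368)), 858), Mul(1, 26)) = Add(Add(Rational(1127, 1184), 858), 26) = Add(Rational(1016999, 1184), 26) = Rational(1047783, 1184)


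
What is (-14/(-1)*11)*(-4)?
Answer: -616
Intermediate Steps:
(-14/(-1)*11)*(-4) = (-14*(-1)*11)*(-4) = (14*11)*(-4) = 154*(-4) = -616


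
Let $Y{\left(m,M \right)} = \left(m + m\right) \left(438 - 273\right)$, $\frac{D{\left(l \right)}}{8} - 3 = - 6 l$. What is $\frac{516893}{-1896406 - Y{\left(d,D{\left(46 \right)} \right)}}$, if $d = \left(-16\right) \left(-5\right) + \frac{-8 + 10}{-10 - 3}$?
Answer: $- \frac{6719609}{24995818} \approx -0.26883$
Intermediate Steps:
$D{\left(l \right)} = 24 - 48 l$ ($D{\left(l \right)} = 24 + 8 \left(- 6 l\right) = 24 - 48 l$)
$d = \frac{1038}{13}$ ($d = 80 + \frac{2}{-13} = 80 + 2 \left(- \frac{1}{13}\right) = 80 - \frac{2}{13} = \frac{1038}{13} \approx 79.846$)
$Y{\left(m,M \right)} = 330 m$ ($Y{\left(m,M \right)} = 2 m 165 = 330 m$)
$\frac{516893}{-1896406 - Y{\left(d,D{\left(46 \right)} \right)}} = \frac{516893}{-1896406 - 330 \cdot \frac{1038}{13}} = \frac{516893}{-1896406 - \frac{342540}{13}} = \frac{516893}{- \frac{24995818}{13}} = 516893 \left(- \frac{13}{24995818}\right) = - \frac{6719609}{24995818}$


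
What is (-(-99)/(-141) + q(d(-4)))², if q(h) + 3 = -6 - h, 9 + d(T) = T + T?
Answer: 117649/2209 ≈ 53.259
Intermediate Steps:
d(T) = -9 + 2*T (d(T) = -9 + (T + T) = -9 + 2*T)
q(h) = -9 - h (q(h) = -3 + (-6 - h) = -9 - h)
(-(-99)/(-141) + q(d(-4)))² = (-(-99)/(-141) + (-9 - (-9 + 2*(-4))))² = (-(-99)*(-1)/141 + (-9 - (-9 - 8)))² = (-1*33/47 + (-9 - 1*(-17)))² = (-33/47 + (-9 + 17))² = (-33/47 + 8)² = (343/47)² = 117649/2209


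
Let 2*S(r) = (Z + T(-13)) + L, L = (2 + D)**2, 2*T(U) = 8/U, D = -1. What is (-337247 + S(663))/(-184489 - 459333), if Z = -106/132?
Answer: 578715947/1104798552 ≈ 0.52382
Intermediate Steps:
T(U) = 4/U (T(U) = (8/U)/2 = 4/U)
L = 1 (L = (2 - 1)**2 = 1**2 = 1)
Z = -53/66 (Z = -106*1/132 = -53/66 ≈ -0.80303)
S(r) = -95/1716 (S(r) = ((-53/66 + 4/(-13)) + 1)/2 = ((-53/66 + 4*(-1/13)) + 1)/2 = ((-53/66 - 4/13) + 1)/2 = (-953/858 + 1)/2 = (1/2)*(-95/858) = -95/1716)
(-337247 + S(663))/(-184489 - 459333) = (-337247 - 95/1716)/(-184489 - 459333) = -578715947/1716/(-643822) = -578715947/1716*(-1/643822) = 578715947/1104798552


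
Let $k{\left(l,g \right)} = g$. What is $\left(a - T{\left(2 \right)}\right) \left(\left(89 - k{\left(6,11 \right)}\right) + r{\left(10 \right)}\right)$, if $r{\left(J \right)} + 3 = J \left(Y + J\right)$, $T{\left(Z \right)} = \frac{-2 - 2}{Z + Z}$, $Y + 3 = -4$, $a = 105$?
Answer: $11130$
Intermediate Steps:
$Y = -7$ ($Y = -3 - 4 = -7$)
$T{\left(Z \right)} = - \frac{2}{Z}$ ($T{\left(Z \right)} = - \frac{4}{2 Z} = - 4 \frac{1}{2 Z} = - \frac{2}{Z}$)
$r{\left(J \right)} = -3 + J \left(-7 + J\right)$
$\left(a - T{\left(2 \right)}\right) \left(\left(89 - k{\left(6,11 \right)}\right) + r{\left(10 \right)}\right) = \left(105 - - \frac{2}{2}\right) \left(\left(89 - 11\right) - \left(73 - 100\right)\right) = \left(105 - \left(-2\right) \frac{1}{2}\right) \left(\left(89 - 11\right) - -27\right) = \left(105 - -1\right) \left(78 + 27\right) = \left(105 + 1\right) 105 = 106 \cdot 105 = 11130$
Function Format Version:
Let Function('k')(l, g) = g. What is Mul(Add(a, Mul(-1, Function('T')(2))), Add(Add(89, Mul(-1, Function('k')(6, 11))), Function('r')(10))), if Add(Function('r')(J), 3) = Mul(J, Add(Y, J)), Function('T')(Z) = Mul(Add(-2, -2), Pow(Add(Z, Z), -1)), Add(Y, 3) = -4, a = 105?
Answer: 11130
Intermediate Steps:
Y = -7 (Y = Add(-3, -4) = -7)
Function('T')(Z) = Mul(-2, Pow(Z, -1)) (Function('T')(Z) = Mul(-4, Pow(Mul(2, Z), -1)) = Mul(-4, Mul(Rational(1, 2), Pow(Z, -1))) = Mul(-2, Pow(Z, -1)))
Function('r')(J) = Add(-3, Mul(J, Add(-7, J)))
Mul(Add(a, Mul(-1, Function('T')(2))), Add(Add(89, Mul(-1, Function('k')(6, 11))), Function('r')(10))) = Mul(Add(105, Mul(-1, Mul(-2, Pow(2, -1)))), Add(Add(89, Mul(-1, 11)), Add(-3, Pow(10, 2), Mul(-7, 10)))) = Mul(Add(105, Mul(-1, Mul(-2, Rational(1, 2)))), Add(Add(89, -11), Add(-3, 100, -70))) = Mul(Add(105, Mul(-1, -1)), Add(78, 27)) = Mul(Add(105, 1), 105) = Mul(106, 105) = 11130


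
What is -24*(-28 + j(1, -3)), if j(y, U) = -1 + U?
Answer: 768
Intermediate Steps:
-24*(-28 + j(1, -3)) = -24*(-28 + (-1 - 3)) = -24*(-28 - 4) = -24*(-32) = 768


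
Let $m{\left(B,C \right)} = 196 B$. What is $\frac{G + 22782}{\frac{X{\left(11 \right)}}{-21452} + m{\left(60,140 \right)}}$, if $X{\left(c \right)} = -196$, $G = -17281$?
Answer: $\frac{29501863}{63068929} \approx 0.46777$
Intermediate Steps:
$\frac{G + 22782}{\frac{X{\left(11 \right)}}{-21452} + m{\left(60,140 \right)}} = \frac{-17281 + 22782}{- \frac{196}{-21452} + 196 \cdot 60} = \frac{5501}{\left(-196\right) \left(- \frac{1}{21452}\right) + 11760} = \frac{5501}{\frac{49}{5363} + 11760} = \frac{5501}{\frac{63068929}{5363}} = 5501 \cdot \frac{5363}{63068929} = \frac{29501863}{63068929}$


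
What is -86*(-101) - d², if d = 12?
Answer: 8542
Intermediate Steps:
-86*(-101) - d² = -86*(-101) - 1*12² = 8686 - 1*144 = 8686 - 144 = 8542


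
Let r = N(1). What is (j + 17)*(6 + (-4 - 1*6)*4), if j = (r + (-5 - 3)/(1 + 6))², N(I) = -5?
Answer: -91188/49 ≈ -1861.0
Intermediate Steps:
r = -5
j = 1849/49 (j = (-5 + (-5 - 3)/(1 + 6))² = (-5 - 8/7)² = (-43/7)² = 1849/49 ≈ 37.735)
(j + 17)*(6 + (-4 - 1*6)*4) = (1849/49 + 17)*(6 + (-4 - 1*6)*4) = 2682*(6 + (-4 - 6)*4)/49 = 2682*(6 - 10*4)/49 = 2682*(6 - 40)/49 = (2682/49)*(-34) = -91188/49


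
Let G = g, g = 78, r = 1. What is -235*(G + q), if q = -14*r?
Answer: -15040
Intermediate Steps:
q = -14 (q = -14*1 = -14)
G = 78
-235*(G + q) = -235*(78 - 14) = -235*64 = -15040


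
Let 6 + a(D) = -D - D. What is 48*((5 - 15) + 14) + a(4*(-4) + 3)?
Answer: 212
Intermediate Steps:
a(D) = -6 - 2*D (a(D) = -6 + (-D - D) = -6 - 2*D)
48*((5 - 15) + 14) + a(4*(-4) + 3) = 48*((5 - 15) + 14) + (-6 - 2*(4*(-4) + 3)) = 48*(-10 + 14) + (-6 - 2*(-16 + 3)) = 48*4 + (-6 - 2*(-13)) = 192 + (-6 + 26) = 192 + 20 = 212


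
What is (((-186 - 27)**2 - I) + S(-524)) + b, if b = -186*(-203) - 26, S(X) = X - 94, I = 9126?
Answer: 73357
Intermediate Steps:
S(X) = -94 + X
b = 37732 (b = 37758 - 26 = 37732)
(((-186 - 27)**2 - I) + S(-524)) + b = (((-186 - 27)**2 - 1*9126) + (-94 - 524)) + 37732 = (((-213)**2 - 9126) - 618) + 37732 = ((45369 - 9126) - 618) + 37732 = (36243 - 618) + 37732 = 35625 + 37732 = 73357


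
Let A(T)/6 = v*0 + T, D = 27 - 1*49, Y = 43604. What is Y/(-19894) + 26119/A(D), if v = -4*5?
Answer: -262683557/1313004 ≈ -200.06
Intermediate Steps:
v = -20
D = -22 (D = 27 - 49 = -22)
A(T) = 6*T (A(T) = 6*(-20*0 + T) = 6*(0 + T) = 6*T)
Y/(-19894) + 26119/A(D) = 43604/(-19894) + 26119/((6*(-22))) = 43604*(-1/19894) + 26119/(-132) = -21802/9947 + 26119*(-1/132) = -21802/9947 - 26119/132 = -262683557/1313004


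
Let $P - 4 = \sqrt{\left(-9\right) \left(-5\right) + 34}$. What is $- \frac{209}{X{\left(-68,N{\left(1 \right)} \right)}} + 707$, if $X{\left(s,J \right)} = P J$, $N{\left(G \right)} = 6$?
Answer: $\frac{134041}{189} - \frac{209 \sqrt{79}}{378} \approx 704.3$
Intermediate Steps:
$P = 4 + \sqrt{79}$ ($P = 4 + \sqrt{\left(-9\right) \left(-5\right) + 34} = 4 + \sqrt{45 + 34} = 4 + \sqrt{79} \approx 12.888$)
$X{\left(s,J \right)} = J \left(4 + \sqrt{79}\right)$ ($X{\left(s,J \right)} = \left(4 + \sqrt{79}\right) J = J \left(4 + \sqrt{79}\right)$)
$- \frac{209}{X{\left(-68,N{\left(1 \right)} \right)}} + 707 = - \frac{209}{6 \left(4 + \sqrt{79}\right)} + 707 = - \frac{209}{24 + 6 \sqrt{79}} + 707 = 707 - \frac{209}{24 + 6 \sqrt{79}}$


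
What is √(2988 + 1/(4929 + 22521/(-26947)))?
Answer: √52695291941755571406/132799242 ≈ 54.663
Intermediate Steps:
√(2988 + 1/(4929 + 22521/(-26947))) = √(2988 + 1/(4929 + 22521*(-1/26947))) = √(2988 + 1/(4929 - 22521/26947)) = √(2988 + 1/(132799242/26947)) = √(2988 + 26947/132799242) = √(396804162043/132799242) = √52695291941755571406/132799242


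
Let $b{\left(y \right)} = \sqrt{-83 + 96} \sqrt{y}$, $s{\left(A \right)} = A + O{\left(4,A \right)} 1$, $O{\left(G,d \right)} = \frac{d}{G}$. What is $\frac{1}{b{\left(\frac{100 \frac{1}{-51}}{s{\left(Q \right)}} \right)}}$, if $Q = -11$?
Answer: $\frac{\sqrt{36465}}{260} \approx 0.73445$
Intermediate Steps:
$s{\left(A \right)} = \frac{5 A}{4}$ ($s{\left(A \right)} = A + \frac{A}{4} \cdot 1 = A + \frac{A}{4} = \frac{5 A}{4}$)
$b{\left(y \right)} = \sqrt{13} \sqrt{y}$
$\frac{1}{b{\left(\frac{100 \frac{1}{-51}}{s{\left(Q \right)}} \right)}} = \frac{1}{\sqrt{13} \sqrt{\frac{100 \frac{1}{-51}}{\frac{5}{4} \left(-11\right)}}} = \frac{1}{\sqrt{13} \sqrt{\frac{100 \left(- \frac{1}{51}\right)}{- \frac{55}{4}}}} = \frac{1}{\sqrt{13} \sqrt{\left(- \frac{100}{51}\right) \left(- \frac{4}{55}\right)}} = \frac{1}{\sqrt{13} \sqrt{\frac{80}{561}}} = \frac{1}{\sqrt{13} \frac{4 \sqrt{2805}}{561}} = \frac{1}{\frac{4}{561} \sqrt{36465}} = \frac{\sqrt{36465}}{260}$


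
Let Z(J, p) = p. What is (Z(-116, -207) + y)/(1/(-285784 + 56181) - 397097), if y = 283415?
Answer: -16256351606/22793665623 ≈ -0.71320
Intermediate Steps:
(Z(-116, -207) + y)/(1/(-285784 + 56181) - 397097) = (-207 + 283415)/(1/(-285784 + 56181) - 397097) = 283208/(1/(-229603) - 397097) = 283208/(-1/229603 - 397097) = 283208/(-91174662492/229603) = 283208*(-229603/91174662492) = -16256351606/22793665623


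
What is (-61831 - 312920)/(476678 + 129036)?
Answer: -374751/605714 ≈ -0.61869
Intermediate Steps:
(-61831 - 312920)/(476678 + 129036) = -374751/605714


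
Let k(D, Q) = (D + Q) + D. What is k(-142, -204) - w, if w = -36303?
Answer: 35815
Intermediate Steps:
k(D, Q) = Q + 2*D
k(-142, -204) - w = (-204 + 2*(-142)) - 1*(-36303) = (-204 - 284) + 36303 = -488 + 36303 = 35815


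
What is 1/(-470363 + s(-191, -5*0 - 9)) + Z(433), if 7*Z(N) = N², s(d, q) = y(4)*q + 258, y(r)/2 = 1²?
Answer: 88142891140/3290861 ≈ 26784.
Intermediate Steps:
y(r) = 2 (y(r) = 2*1² = 2*1 = 2)
s(d, q) = 258 + 2*q (s(d, q) = 2*q + 258 = 258 + 2*q)
Z(N) = N²/7
1/(-470363 + s(-191, -5*0 - 9)) + Z(433) = 1/(-470363 + (258 + 2*(-5*0 - 9))) + (⅐)*433² = 1/(-470363 + (258 + 2*(0 - 9))) + (⅐)*187489 = 1/(-470363 + (258 + 2*(-9))) + 187489/7 = 1/(-470363 + (258 - 18)) + 187489/7 = 1/(-470363 + 240) + 187489/7 = 1/(-470123) + 187489/7 = -1/470123 + 187489/7 = 88142891140/3290861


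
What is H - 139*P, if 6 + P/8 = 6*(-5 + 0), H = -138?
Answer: 39894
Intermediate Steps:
P = -288 (P = -48 + 8*(6*(-5 + 0)) = -48 + 8*(6*(-5)) = -48 + 8*(-30) = -48 - 240 = -288)
H - 139*P = -138 - 139*(-288) = -138 + 40032 = 39894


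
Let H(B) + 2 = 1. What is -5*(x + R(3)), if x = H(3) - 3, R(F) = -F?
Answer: 35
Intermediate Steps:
H(B) = -1 (H(B) = -2 + 1 = -1)
x = -4 (x = -1 - 3 = -4)
-5*(x + R(3)) = -5*(-4 - 1*3) = -5*(-4 - 3) = -5*(-7) = 35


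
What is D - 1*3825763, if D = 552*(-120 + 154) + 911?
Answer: -3806084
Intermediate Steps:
D = 19679 (D = 552*34 + 911 = 18768 + 911 = 19679)
D - 1*3825763 = 19679 - 1*3825763 = 19679 - 3825763 = -3806084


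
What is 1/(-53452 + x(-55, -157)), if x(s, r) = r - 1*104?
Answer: -1/53713 ≈ -1.8617e-5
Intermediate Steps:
x(s, r) = -104 + r (x(s, r) = r - 104 = -104 + r)
1/(-53452 + x(-55, -157)) = 1/(-53452 + (-104 - 157)) = 1/(-53452 - 261) = 1/(-53713) = -1/53713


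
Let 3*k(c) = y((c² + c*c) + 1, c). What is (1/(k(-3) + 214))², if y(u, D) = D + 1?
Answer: 9/409600 ≈ 2.1973e-5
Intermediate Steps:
y(u, D) = 1 + D
k(c) = ⅓ + c/3 (k(c) = (1 + c)/3 = ⅓ + c/3)
(1/(k(-3) + 214))² = (1/((⅓ + (⅓)*(-3)) + 214))² = (1/((⅓ - 1) + 214))² = (1/(-⅔ + 214))² = (1/(640/3))² = (3/640)² = 9/409600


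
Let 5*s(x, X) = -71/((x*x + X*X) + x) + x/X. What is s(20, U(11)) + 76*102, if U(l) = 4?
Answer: 16901469/2180 ≈ 7753.0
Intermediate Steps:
s(x, X) = -71/(5*(x + X**2 + x**2)) + x/(5*X) (s(x, X) = (-71/((x*x + X*X) + x) + x/X)/5 = (-71/((x**2 + X**2) + x) + x/X)/5 = (-71/((X**2 + x**2) + x) + x/X)/5 = (-71/(x + X**2 + x**2) + x/X)/5 = -71/(5*(x + X**2 + x**2)) + x/(5*X))
s(20, U(11)) + 76*102 = (1/5)*(20**2 + 20**3 - 71*4 + 20*4**2)/(4*(20 + 4**2 + 20**2)) + 76*102 = (1/5)*(1/4)*(400 + 8000 - 284 + 20*16)/(20 + 16 + 400) + 7752 = (1/5)*(1/4)*(400 + 8000 - 284 + 320)/436 + 7752 = (1/5)*(1/4)*(1/436)*8436 + 7752 = 2109/2180 + 7752 = 16901469/2180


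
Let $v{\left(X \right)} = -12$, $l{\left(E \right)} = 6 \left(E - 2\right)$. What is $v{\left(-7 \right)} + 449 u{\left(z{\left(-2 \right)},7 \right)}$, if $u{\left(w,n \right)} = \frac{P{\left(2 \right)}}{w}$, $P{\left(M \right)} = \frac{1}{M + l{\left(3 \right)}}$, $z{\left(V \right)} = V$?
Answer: $- \frac{641}{16} \approx -40.063$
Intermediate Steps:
$l{\left(E \right)} = -12 + 6 E$ ($l{\left(E \right)} = 6 \left(-2 + E\right) = -12 + 6 E$)
$P{\left(M \right)} = \frac{1}{6 + M}$ ($P{\left(M \right)} = \frac{1}{M + \left(-12 + 6 \cdot 3\right)} = \frac{1}{M + \left(-12 + 18\right)} = \frac{1}{M + 6} = \frac{1}{6 + M}$)
$u{\left(w,n \right)} = \frac{1}{8 w}$ ($u{\left(w,n \right)} = \frac{1}{\left(6 + 2\right) w} = \frac{1}{8 w}$)
$v{\left(-7 \right)} + 449 u{\left(z{\left(-2 \right)},7 \right)} = -12 + 449 \frac{1}{8 \left(-2\right)} = -12 + 449 \cdot \frac{1}{8} \left(- \frac{1}{2}\right) = -12 + 449 \left(- \frac{1}{16}\right) = -12 - \frac{449}{16} = - \frac{641}{16}$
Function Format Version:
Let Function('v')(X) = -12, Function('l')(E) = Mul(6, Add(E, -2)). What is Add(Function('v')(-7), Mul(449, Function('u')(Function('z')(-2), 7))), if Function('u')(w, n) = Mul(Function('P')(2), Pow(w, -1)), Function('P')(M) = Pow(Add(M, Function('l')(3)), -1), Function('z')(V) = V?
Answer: Rational(-641, 16) ≈ -40.063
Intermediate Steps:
Function('l')(E) = Add(-12, Mul(6, E)) (Function('l')(E) = Mul(6, Add(-2, E)) = Add(-12, Mul(6, E)))
Function('P')(M) = Pow(Add(6, M), -1) (Function('P')(M) = Pow(Add(M, Add(-12, Mul(6, 3))), -1) = Pow(Add(M, Add(-12, 18)), -1) = Pow(Add(M, 6), -1) = Pow(Add(6, M), -1))
Function('u')(w, n) = Mul(Rational(1, 8), Pow(w, -1)) (Function('u')(w, n) = Mul(Pow(Add(6, 2), -1), Pow(w, -1)) = Mul(Pow(8, -1), Pow(w, -1)) = Mul(Rational(1, 8), Pow(w, -1)))
Add(Function('v')(-7), Mul(449, Function('u')(Function('z')(-2), 7))) = Add(-12, Mul(449, Mul(Rational(1, 8), Pow(-2, -1)))) = Add(-12, Mul(449, Mul(Rational(1, 8), Rational(-1, 2)))) = Add(-12, Mul(449, Rational(-1, 16))) = Add(-12, Rational(-449, 16)) = Rational(-641, 16)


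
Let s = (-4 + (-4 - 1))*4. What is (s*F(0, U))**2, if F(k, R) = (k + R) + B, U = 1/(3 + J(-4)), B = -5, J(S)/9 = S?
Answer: 3968064/121 ≈ 32794.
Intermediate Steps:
J(S) = 9*S
U = -1/33 (U = 1/(3 + 9*(-4)) = 1/(3 - 36) = 1/(-33) = -1/33 ≈ -0.030303)
s = -36 (s = (-4 - 5)*4 = -9*4 = -36)
F(k, R) = -5 + R + k (F(k, R) = (k + R) - 5 = (R + k) - 5 = -5 + R + k)
(s*F(0, U))**2 = (-36*(-5 - 1/33 + 0))**2 = (-36*(-166/33))**2 = (1992/11)**2 = 3968064/121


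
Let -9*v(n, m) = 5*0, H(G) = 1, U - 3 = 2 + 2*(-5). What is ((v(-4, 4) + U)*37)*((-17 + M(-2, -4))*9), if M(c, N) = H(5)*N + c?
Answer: 38295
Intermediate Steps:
U = -5 (U = 3 + (2 + 2*(-5)) = 3 + (2 - 10) = 3 - 8 = -5)
M(c, N) = N + c (M(c, N) = 1*N + c = N + c)
v(n, m) = 0 (v(n, m) = -5*0/9 = -⅑*0 = 0)
((v(-4, 4) + U)*37)*((-17 + M(-2, -4))*9) = ((0 - 5)*37)*((-17 + (-4 - 2))*9) = (-5*37)*((-17 - 6)*9) = -(-4255)*9 = -185*(-207) = 38295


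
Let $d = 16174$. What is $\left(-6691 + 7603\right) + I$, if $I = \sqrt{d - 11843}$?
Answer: $912 + \sqrt{4331} \approx 977.81$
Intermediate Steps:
$I = \sqrt{4331}$ ($I = \sqrt{16174 - 11843} = \sqrt{4331} \approx 65.81$)
$\left(-6691 + 7603\right) + I = \left(-6691 + 7603\right) + \sqrt{4331} = 912 + \sqrt{4331}$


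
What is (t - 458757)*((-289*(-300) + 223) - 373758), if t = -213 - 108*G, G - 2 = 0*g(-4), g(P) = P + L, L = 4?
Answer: 131710616310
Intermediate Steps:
g(P) = 4 + P (g(P) = P + 4 = 4 + P)
G = 2 (G = 2 + 0*(4 - 4) = 2 + 0*0 = 2 + 0 = 2)
t = -429 (t = -213 - 108*2 = -213 - 216 = -429)
(t - 458757)*((-289*(-300) + 223) - 373758) = (-429 - 458757)*((-289*(-300) + 223) - 373758) = -459186*((86700 + 223) - 373758) = -459186*(86923 - 373758) = -459186*(-286835) = 131710616310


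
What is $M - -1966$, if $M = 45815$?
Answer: $47781$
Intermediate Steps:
$M - -1966 = 45815 - -1966 = 45815 + \left(-12241 + 14207\right) = 45815 + 1966 = 47781$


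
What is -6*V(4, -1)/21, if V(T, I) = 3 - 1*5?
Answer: 4/7 ≈ 0.57143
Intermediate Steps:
V(T, I) = -2 (V(T, I) = 3 - 5 = -2)
-6*V(4, -1)/21 = -6*(-2)/21 = 12*(1/21) = 4/7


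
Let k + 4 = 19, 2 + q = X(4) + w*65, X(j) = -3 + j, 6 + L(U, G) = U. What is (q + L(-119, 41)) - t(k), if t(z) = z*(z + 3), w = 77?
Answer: 4609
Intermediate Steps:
L(U, G) = -6 + U
q = 5004 (q = -2 + ((-3 + 4) + 77*65) = -2 + (1 + 5005) = -2 + 5006 = 5004)
k = 15 (k = -4 + 19 = 15)
t(z) = z*(3 + z)
(q + L(-119, 41)) - t(k) = (5004 + (-6 - 119)) - 15*(3 + 15) = (5004 - 125) - 15*18 = 4879 - 1*270 = 4879 - 270 = 4609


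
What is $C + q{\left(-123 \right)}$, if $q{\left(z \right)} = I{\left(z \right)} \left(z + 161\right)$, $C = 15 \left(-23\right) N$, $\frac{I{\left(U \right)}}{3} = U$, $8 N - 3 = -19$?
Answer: $-13332$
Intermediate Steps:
$N = -2$ ($N = \frac{3}{8} + \frac{1}{8} \left(-19\right) = \frac{3}{8} - \frac{19}{8} = -2$)
$I{\left(U \right)} = 3 U$
$C = 690$ ($C = 15 \left(-23\right) \left(-2\right) = \left(-345\right) \left(-2\right) = 690$)
$q{\left(z \right)} = 3 z \left(161 + z\right)$ ($q{\left(z \right)} = 3 z \left(z + 161\right) = 3 z \left(161 + z\right)$)
$C + q{\left(-123 \right)} = 690 + 3 \left(-123\right) \left(161 - 123\right) = 690 + 3 \left(-123\right) 38 = 690 - 14022 = -13332$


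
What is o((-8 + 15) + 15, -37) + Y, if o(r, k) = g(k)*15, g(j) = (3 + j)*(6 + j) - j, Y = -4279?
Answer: 12086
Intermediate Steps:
g(j) = -j + (3 + j)*(6 + j)
o(r, k) = 270 + 15*k² + 120*k (o(r, k) = (18 + k² + 8*k)*15 = 270 + 15*k² + 120*k)
o((-8 + 15) + 15, -37) + Y = (270 + 15*(-37)² + 120*(-37)) - 4279 = (270 + 15*1369 - 4440) - 4279 = (270 + 20535 - 4440) - 4279 = 16365 - 4279 = 12086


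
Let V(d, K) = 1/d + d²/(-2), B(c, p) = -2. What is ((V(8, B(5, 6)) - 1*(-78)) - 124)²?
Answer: 388129/64 ≈ 6064.5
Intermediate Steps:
V(d, K) = 1/d - d²/2 (V(d, K) = 1/d + d²*(-½) = 1/d - d²/2)
((V(8, B(5, 6)) - 1*(-78)) - 124)² = (((½)*(2 - 1*8³)/8 - 1*(-78)) - 124)² = (((½)*(⅛)*(2 - 1*512) + 78) - 124)² = (((½)*(⅛)*(2 - 512) + 78) - 124)² = (((½)*(⅛)*(-510) + 78) - 124)² = ((-255/8 + 78) - 124)² = (369/8 - 124)² = (-623/8)² = 388129/64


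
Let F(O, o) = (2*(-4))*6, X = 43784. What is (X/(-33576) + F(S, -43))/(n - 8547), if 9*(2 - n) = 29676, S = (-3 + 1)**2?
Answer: 206929/49702273 ≈ 0.0041634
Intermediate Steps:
S = 4 (S = (-2)**2 = 4)
n = -9886/3 (n = 2 - 1/9*29676 = 2 - 9892/3 = -9886/3 ≈ -3295.3)
F(O, o) = -48 (F(O, o) = -8*6 = -48)
(X/(-33576) + F(S, -43))/(n - 8547) = (43784/(-33576) - 48)/(-9886/3 - 8547) = (43784*(-1/33576) - 48)/(-35527/3) = (-5473/4197 - 48)*(-3/35527) = -206929/4197*(-3/35527) = 206929/49702273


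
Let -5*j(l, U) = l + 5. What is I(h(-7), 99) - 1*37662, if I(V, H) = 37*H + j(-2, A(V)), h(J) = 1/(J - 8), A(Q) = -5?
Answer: -169998/5 ≈ -34000.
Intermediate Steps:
j(l, U) = -1 - l/5 (j(l, U) = -(l + 5)/5 = -(5 + l)/5 = -1 - l/5)
h(J) = 1/(-8 + J)
I(V, H) = -⅗ + 37*H (I(V, H) = 37*H + (-1 - ⅕*(-2)) = 37*H + (-1 + ⅖) = 37*H - ⅗ = -⅗ + 37*H)
I(h(-7), 99) - 1*37662 = (-⅗ + 37*99) - 1*37662 = (-⅗ + 3663) - 37662 = 18312/5 - 37662 = -169998/5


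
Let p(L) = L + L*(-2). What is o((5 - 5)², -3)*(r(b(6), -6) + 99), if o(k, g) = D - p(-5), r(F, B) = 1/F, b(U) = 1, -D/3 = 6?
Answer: -2300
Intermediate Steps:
D = -18 (D = -3*6 = -18)
p(L) = -L (p(L) = L - 2*L = -L)
o(k, g) = -23 (o(k, g) = -18 - (-1)*(-5) = -18 - 1*5 = -18 - 5 = -23)
o((5 - 5)², -3)*(r(b(6), -6) + 99) = -23*(1/1 + 99) = -23*(1 + 99) = -23*100 = -2300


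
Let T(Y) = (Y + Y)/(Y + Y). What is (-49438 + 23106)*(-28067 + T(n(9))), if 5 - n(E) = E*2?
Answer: 739033912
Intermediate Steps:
n(E) = 5 - 2*E (n(E) = 5 - E*2 = 5 - 2*E)
T(Y) = 1 (T(Y) = (2*Y)/((2*Y)) = (2*Y)*(1/(2*Y)) = 1)
(-49438 + 23106)*(-28067 + T(n(9))) = (-49438 + 23106)*(-28067 + 1) = -26332*(-28066) = 739033912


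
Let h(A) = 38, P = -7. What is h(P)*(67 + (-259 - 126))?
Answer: -12084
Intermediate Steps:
h(P)*(67 + (-259 - 126)) = 38*(67 + (-259 - 126)) = 38*(67 - 385) = 38*(-318) = -12084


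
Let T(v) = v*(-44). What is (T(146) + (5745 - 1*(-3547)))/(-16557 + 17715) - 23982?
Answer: -4628048/193 ≈ -23980.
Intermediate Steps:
T(v) = -44*v
(T(146) + (5745 - 1*(-3547)))/(-16557 + 17715) - 23982 = (-44*146 + (5745 - 1*(-3547)))/(-16557 + 17715) - 23982 = (-6424 + (5745 + 3547))/1158 - 23982 = (-6424 + 9292)*(1/1158) - 23982 = 2868*(1/1158) - 23982 = 478/193 - 23982 = -4628048/193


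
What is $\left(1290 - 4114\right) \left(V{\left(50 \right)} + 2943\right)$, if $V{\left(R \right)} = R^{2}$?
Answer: $-15371032$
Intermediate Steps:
$\left(1290 - 4114\right) \left(V{\left(50 \right)} + 2943\right) = \left(1290 - 4114\right) \left(50^{2} + 2943\right) = - 2824 \left(2500 + 2943\right) = \left(-2824\right) 5443 = -15371032$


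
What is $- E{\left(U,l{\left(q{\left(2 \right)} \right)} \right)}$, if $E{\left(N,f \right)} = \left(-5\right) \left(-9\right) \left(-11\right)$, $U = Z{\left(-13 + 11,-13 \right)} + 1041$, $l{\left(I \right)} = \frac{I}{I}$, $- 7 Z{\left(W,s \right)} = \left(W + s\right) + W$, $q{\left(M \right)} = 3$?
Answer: $495$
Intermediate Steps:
$Z{\left(W,s \right)} = - \frac{2 W}{7} - \frac{s}{7}$ ($Z{\left(W,s \right)} = - \frac{\left(W + s\right) + W}{7} = - \frac{s + 2 W}{7} = - \frac{2 W}{7} - \frac{s}{7}$)
$l{\left(I \right)} = 1$
$U = \frac{7304}{7}$ ($U = \left(- \frac{2 \left(-13 + 11\right)}{7} - - \frac{13}{7}\right) + 1041 = \left(\left(- \frac{2}{7}\right) \left(-2\right) + \frac{13}{7}\right) + 1041 = \left(\frac{4}{7} + \frac{13}{7}\right) + 1041 = \frac{17}{7} + 1041 = \frac{7304}{7} \approx 1043.4$)
$E{\left(N,f \right)} = -495$ ($E{\left(N,f \right)} = 45 \left(-11\right) = -495$)
$- E{\left(U,l{\left(q{\left(2 \right)} \right)} \right)} = \left(-1\right) \left(-495\right) = 495$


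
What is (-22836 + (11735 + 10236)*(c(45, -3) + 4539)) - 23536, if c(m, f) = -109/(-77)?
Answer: 7677754608/77 ≈ 9.9711e+7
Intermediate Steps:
c(m, f) = 109/77 (c(m, f) = -109*(-1/77) = 109/77)
(-22836 + (11735 + 10236)*(c(45, -3) + 4539)) - 23536 = (-22836 + (11735 + 10236)*(109/77 + 4539)) - 23536 = (-22836 + 21971*(349612/77)) - 23536 = (-22836 + 7681325252/77) - 23536 = 7679566880/77 - 23536 = 7677754608/77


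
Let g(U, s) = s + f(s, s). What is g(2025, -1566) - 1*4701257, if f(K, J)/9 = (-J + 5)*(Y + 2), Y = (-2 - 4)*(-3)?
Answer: -4420043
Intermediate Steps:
Y = 18 (Y = -6*(-3) = 18)
f(K, J) = 900 - 180*J (f(K, J) = 9*((-J + 5)*(18 + 2)) = 9*((5 - J)*20) = 9*(100 - 20*J) = 900 - 180*J)
g(U, s) = 900 - 179*s (g(U, s) = s + (900 - 180*s) = 900 - 179*s)
g(2025, -1566) - 1*4701257 = (900 - 179*(-1566)) - 1*4701257 = (900 + 280314) - 4701257 = 281214 - 4701257 = -4420043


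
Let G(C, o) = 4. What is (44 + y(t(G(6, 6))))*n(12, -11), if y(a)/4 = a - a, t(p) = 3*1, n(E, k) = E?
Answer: 528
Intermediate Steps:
t(p) = 3
y(a) = 0 (y(a) = 4*(a - a) = 4*0 = 0)
(44 + y(t(G(6, 6))))*n(12, -11) = (44 + 0)*12 = 44*12 = 528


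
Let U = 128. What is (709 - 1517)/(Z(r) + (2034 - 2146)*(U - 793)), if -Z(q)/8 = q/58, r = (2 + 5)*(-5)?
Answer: -5858/540015 ≈ -0.010848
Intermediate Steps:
r = -35 (r = 7*(-5) = -35)
Z(q) = -4*q/29 (Z(q) = -8*q/58 = -4*q/29)
(709 - 1517)/(Z(r) + (2034 - 2146)*(U - 793)) = (709 - 1517)/(-4/29*(-35) + (2034 - 2146)*(128 - 793)) = -808/(140/29 - 112*(-665)) = -808/(140/29 + 74480) = -808/2160060/29 = -808*29/2160060 = -5858/540015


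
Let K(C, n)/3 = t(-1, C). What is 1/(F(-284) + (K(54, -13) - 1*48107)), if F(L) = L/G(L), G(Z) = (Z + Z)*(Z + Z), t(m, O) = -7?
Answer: -1136/54673409 ≈ -2.0778e-5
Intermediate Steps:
K(C, n) = -21 (K(C, n) = 3*(-7) = -21)
G(Z) = 4*Z**2 (G(Z) = (2*Z)*(2*Z) = 4*Z**2)
F(L) = 1/(4*L) (F(L) = L/((4*L**2)) = L*(1/(4*L**2)) = 1/(4*L))
1/(F(-284) + (K(54, -13) - 1*48107)) = 1/((1/4)/(-284) + (-21 - 1*48107)) = 1/((1/4)*(-1/284) + (-21 - 48107)) = 1/(-1/1136 - 48128) = 1/(-54673409/1136) = -1136/54673409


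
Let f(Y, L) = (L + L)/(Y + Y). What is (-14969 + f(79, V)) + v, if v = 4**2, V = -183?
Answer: -1181470/79 ≈ -14955.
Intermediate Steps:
f(Y, L) = L/Y (f(Y, L) = (2*L)/((2*Y)) = (2*L)*(1/(2*Y)) = L/Y)
v = 16
(-14969 + f(79, V)) + v = (-14969 - 183/79) + 16 = -1182734/79 + 16 = -1181470/79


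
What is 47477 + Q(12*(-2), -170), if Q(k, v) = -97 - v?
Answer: 47550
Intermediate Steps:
47477 + Q(12*(-2), -170) = 47477 + (-97 - 1*(-170)) = 47477 + (-97 + 170) = 47477 + 73 = 47550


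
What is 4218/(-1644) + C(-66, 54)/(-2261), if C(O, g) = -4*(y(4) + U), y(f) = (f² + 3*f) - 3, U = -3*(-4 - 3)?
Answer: -1539067/619514 ≈ -2.4843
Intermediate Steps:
U = 21 (U = -3*(-7) = 21)
y(f) = -3 + f² + 3*f
C(O, g) = -184 (C(O, g) = -4*((-3 + 4² + 3*4) + 21) = -4*((-3 + 16 + 12) + 21) = -4*(25 + 21) = -4*46 = -184)
4218/(-1644) + C(-66, 54)/(-2261) = 4218/(-1644) - 184/(-2261) = 4218*(-1/1644) - 184*(-1/2261) = -703/274 + 184/2261 = -1539067/619514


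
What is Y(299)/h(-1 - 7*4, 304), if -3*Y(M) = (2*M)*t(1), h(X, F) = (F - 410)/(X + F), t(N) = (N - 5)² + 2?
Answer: 493350/53 ≈ 9308.5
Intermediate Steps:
t(N) = 2 + (-5 + N)² (t(N) = (-5 + N)² + 2 = 2 + (-5 + N)²)
h(X, F) = (-410 + F)/(F + X)
Y(M) = -12*M (Y(M) = -2*M*(2 + (-5 + 1)²)/3 = -2*M*(2 + (-4)²)/3 = -2*M*(2 + 16)/3 = -2*M*18/3 = -12*M)
Y(299)/h(-1 - 7*4, 304) = (-12*299)/(((-410 + 304)/(304 + (-1 - 7*4)))) = -3588/(-106/(304 + (-1 - 28))) = -3588/(-106/(304 - 29)) = -3588/(-106/275) = -3588*(-275/106) = 493350/53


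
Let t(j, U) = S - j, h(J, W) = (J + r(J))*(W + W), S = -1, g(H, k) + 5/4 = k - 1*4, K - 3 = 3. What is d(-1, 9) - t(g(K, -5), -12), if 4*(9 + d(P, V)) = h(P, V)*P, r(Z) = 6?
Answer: -163/4 ≈ -40.750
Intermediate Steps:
K = 6 (K = 3 + 3 = 6)
g(H, k) = -21/4 + k (g(H, k) = -5/4 + (k - 1*4) = -5/4 + (k - 4) = -5/4 + (-4 + k) = -21/4 + k)
h(J, W) = 2*W*(6 + J) (h(J, W) = (J + 6)*(W + W) = (6 + J)*(2*W) = 2*W*(6 + J))
t(j, U) = -1 - j
d(P, V) = -9 + P*V*(6 + P)/2 (d(P, V) = -9 + ((2*V*(6 + P))*P)/4 = -9 + (2*P*V*(6 + P))/4 = -9 + P*V*(6 + P)/2)
d(-1, 9) - t(g(K, -5), -12) = (-9 + (½)*(-1)*9*(6 - 1)) - (-1 - (-21/4 - 5)) = (-9 + (½)*(-1)*9*5) - (-1 - 1*(-41/4)) = (-9 - 45/2) - (-1 + 41/4) = -63/2 - 1*37/4 = -63/2 - 37/4 = -163/4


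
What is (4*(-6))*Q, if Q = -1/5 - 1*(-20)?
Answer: -2376/5 ≈ -475.20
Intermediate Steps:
Q = 99/5 (Q = -1*1/5 + 20 = -1/5 + 20 = 99/5 ≈ 19.800)
(4*(-6))*Q = (4*(-6))*(99/5) = -24*99/5 = -2376/5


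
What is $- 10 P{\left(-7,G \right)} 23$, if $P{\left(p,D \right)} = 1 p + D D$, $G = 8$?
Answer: $-13110$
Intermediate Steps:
$P{\left(p,D \right)} = p + D^{2}$
$- 10 P{\left(-7,G \right)} 23 = - 10 \left(-7 + 8^{2}\right) 23 = - 10 \left(-7 + 64\right) 23 = \left(-10\right) 57 \cdot 23 = \left(-570\right) 23 = -13110$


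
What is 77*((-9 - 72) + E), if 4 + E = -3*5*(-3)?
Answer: -3080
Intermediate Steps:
E = 41 (E = -4 - 3*5*(-3) = -4 - 15*(-3) = -4 + 45 = 41)
77*((-9 - 72) + E) = 77*((-9 - 72) + 41) = 77*(-81 + 41) = 77*(-40) = -3080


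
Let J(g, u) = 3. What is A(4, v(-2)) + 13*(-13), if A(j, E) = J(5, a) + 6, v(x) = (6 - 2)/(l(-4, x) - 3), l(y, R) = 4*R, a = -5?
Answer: -160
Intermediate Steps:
v(x) = 4/(-3 + 4*x) (v(x) = (6 - 2)/(4*x - 3) = 4/(-3 + 4*x))
A(j, E) = 9 (A(j, E) = 3 + 6 = 9)
A(4, v(-2)) + 13*(-13) = 9 + 13*(-13) = 9 - 169 = -160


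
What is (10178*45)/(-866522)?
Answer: -229005/433261 ≈ -0.52856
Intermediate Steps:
(10178*45)/(-866522) = 458010*(-1/866522) = -229005/433261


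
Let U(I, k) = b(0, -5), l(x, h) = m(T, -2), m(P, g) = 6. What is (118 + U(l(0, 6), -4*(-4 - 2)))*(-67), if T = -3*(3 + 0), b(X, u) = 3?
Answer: -8107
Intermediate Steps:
T = -9 (T = -3*3 = -9)
l(x, h) = 6
U(I, k) = 3
(118 + U(l(0, 6), -4*(-4 - 2)))*(-67) = (118 + 3)*(-67) = 121*(-67) = -8107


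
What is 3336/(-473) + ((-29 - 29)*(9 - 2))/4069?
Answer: -13766222/1924637 ≈ -7.1526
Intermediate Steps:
3336/(-473) + ((-29 - 29)*(9 - 2))/4069 = 3336*(-1/473) - 58*7*(1/4069) = -3336/473 - 406*1/4069 = -3336/473 - 406/4069 = -13766222/1924637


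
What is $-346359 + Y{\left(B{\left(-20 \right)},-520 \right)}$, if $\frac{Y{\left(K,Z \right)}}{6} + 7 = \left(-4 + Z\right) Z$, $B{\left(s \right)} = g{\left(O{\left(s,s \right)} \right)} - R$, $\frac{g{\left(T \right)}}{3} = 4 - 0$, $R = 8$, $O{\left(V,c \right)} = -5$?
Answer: $1288479$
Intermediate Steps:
$g{\left(T \right)} = 12$ ($g{\left(T \right)} = 3 \left(4 - 0\right) = 3 \left(4 + 0\right) = 3 \cdot 4 = 12$)
$B{\left(s \right)} = 4$ ($B{\left(s \right)} = 12 - 8 = 4$)
$Y{\left(K,Z \right)} = -42 + 6 Z \left(-4 + Z\right)$ ($Y{\left(K,Z \right)} = -42 + 6 \left(-4 + Z\right) Z = -42 + 6 Z \left(-4 + Z\right)$)
$-346359 + Y{\left(B{\left(-20 \right)},-520 \right)} = -346359 - \left(-12438 - 1622400\right) = -346359 + \left(-42 + 12480 + 6 \cdot 270400\right) = -346359 + \left(-42 + 12480 + 1622400\right) = -346359 + 1634838 = 1288479$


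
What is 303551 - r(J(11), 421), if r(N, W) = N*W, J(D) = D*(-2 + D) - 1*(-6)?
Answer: 259346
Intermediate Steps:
J(D) = 6 + D*(-2 + D) (J(D) = D*(-2 + D) + 6 = 6 + D*(-2 + D))
303551 - r(J(11), 421) = 303551 - (6 + 11**2 - 2*11)*421 = 303551 - (6 + 121 - 22)*421 = 303551 - 105*421 = 303551 - 1*44205 = 303551 - 44205 = 259346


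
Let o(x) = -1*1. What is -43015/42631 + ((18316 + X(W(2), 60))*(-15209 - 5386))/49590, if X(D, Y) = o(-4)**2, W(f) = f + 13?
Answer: -1072279500661/140938086 ≈ -7608.2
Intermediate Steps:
o(x) = -1
W(f) = 13 + f
X(D, Y) = 1 (X(D, Y) = (-1)**2 = 1)
-43015/42631 + ((18316 + X(W(2), 60))*(-15209 - 5386))/49590 = -43015/42631 + ((18316 + 1)*(-15209 - 5386))/49590 = -43015*1/42631 + (18317*(-20595))*(1/49590) = -43015/42631 - 377238615*1/49590 = -43015/42631 - 25149241/3306 = -1072279500661/140938086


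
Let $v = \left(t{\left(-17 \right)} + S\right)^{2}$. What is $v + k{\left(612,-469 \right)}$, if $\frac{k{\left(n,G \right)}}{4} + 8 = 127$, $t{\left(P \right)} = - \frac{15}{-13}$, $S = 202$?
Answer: $\frac{7055325}{169} \approx 41748.0$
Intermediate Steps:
$t{\left(P \right)} = \frac{15}{13}$ ($t{\left(P \right)} = \left(-15\right) \left(- \frac{1}{13}\right) = \frac{15}{13}$)
$k{\left(n,G \right)} = 476$ ($k{\left(n,G \right)} = -32 + 4 \cdot 127 = -32 + 508 = 476$)
$v = \frac{6974881}{169}$ ($v = \left(\frac{15}{13} + 202\right)^{2} = \left(\frac{2641}{13}\right)^{2} = \frac{6974881}{169} \approx 41272.0$)
$v + k{\left(612,-469 \right)} = \frac{6974881}{169} + 476 = \frac{7055325}{169}$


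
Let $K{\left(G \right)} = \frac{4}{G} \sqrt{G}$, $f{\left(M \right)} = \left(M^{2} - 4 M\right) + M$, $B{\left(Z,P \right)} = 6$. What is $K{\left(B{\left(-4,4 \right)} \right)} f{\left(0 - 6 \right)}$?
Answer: $36 \sqrt{6} \approx 88.182$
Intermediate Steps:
$f{\left(M \right)} = M^{2} - 3 M$
$K{\left(G \right)} = \frac{4}{\sqrt{G}}$
$K{\left(B{\left(-4,4 \right)} \right)} f{\left(0 - 6 \right)} = \frac{4}{\sqrt{6}} \left(0 - 6\right) \left(-3 + \left(0 - 6\right)\right) = 4 \frac{\sqrt{6}}{6} \left(0 - 6\right) \left(-3 + \left(0 - 6\right)\right) = \frac{2 \sqrt{6}}{3} \left(- 6 \left(-3 - 6\right)\right) = \frac{2 \sqrt{6}}{3} \left(\left(-6\right) \left(-9\right)\right) = \frac{2 \sqrt{6}}{3} \cdot 54 = 36 \sqrt{6}$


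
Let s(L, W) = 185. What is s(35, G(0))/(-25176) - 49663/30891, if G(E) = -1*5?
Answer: -139558947/86412424 ≈ -1.6150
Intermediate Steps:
G(E) = -5
s(35, G(0))/(-25176) - 49663/30891 = 185/(-25176) - 49663/30891 = 185*(-1/25176) - 49663*1/30891 = -185/25176 - 49663/30891 = -139558947/86412424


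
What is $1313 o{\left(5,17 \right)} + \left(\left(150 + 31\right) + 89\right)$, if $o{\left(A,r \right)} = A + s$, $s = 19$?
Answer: $31782$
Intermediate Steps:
$o{\left(A,r \right)} = 19 + A$ ($o{\left(A,r \right)} = A + 19 = 19 + A$)
$1313 o{\left(5,17 \right)} + \left(\left(150 + 31\right) + 89\right) = 1313 \left(19 + 5\right) + \left(\left(150 + 31\right) + 89\right) = 1313 \cdot 24 + \left(181 + 89\right) = 31512 + 270 = 31782$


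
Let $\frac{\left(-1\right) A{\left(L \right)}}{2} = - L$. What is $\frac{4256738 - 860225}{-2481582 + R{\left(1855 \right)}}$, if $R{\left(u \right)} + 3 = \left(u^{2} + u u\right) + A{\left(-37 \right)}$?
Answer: $\frac{1132171}{1466797} \approx 0.77187$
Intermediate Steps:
$A{\left(L \right)} = 2 L$ ($A{\left(L \right)} = - 2 \left(- L\right) = 2 L$)
$R{\left(u \right)} = -77 + 2 u^{2}$ ($R{\left(u \right)} = -3 + \left(\left(u^{2} + u u\right) + 2 \left(-37\right)\right) = -3 + \left(\left(u^{2} + u^{2}\right) - 74\right) = -3 + \left(2 u^{2} - 74\right) = -3 + \left(-74 + 2 u^{2}\right) = -77 + 2 u^{2}$)
$\frac{4256738 - 860225}{-2481582 + R{\left(1855 \right)}} = \frac{4256738 - 860225}{-2481582 - \left(77 - 2 \cdot 1855^{2}\right)} = \frac{3396513}{-2481582 + \left(-77 + 2 \cdot 3441025\right)} = \frac{3396513}{-2481582 + \left(-77 + 6882050\right)} = \frac{3396513}{-2481582 + 6881973} = \frac{3396513}{4400391} = 3396513 \cdot \frac{1}{4400391} = \frac{1132171}{1466797}$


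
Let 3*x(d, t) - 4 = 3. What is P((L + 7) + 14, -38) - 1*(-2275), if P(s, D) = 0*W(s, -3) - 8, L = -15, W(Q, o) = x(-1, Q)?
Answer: 2267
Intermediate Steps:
x(d, t) = 7/3 (x(d, t) = 4/3 + (⅓)*3 = 4/3 + 1 = 7/3)
W(Q, o) = 7/3
P(s, D) = -8 (P(s, D) = 0*(7/3) - 8 = 0 - 8 = -8)
P((L + 7) + 14, -38) - 1*(-2275) = -8 - 1*(-2275) = -8 + 2275 = 2267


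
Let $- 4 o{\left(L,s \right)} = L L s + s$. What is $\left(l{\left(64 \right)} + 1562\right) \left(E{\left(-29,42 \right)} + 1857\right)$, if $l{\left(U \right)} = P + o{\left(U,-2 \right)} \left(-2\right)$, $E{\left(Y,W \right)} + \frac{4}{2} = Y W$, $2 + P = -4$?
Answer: $-1618617$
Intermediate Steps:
$P = -6$ ($P = -2 - 4 = -6$)
$o{\left(L,s \right)} = - \frac{s}{4} - \frac{s L^{2}}{4}$ ($o{\left(L,s \right)} = - \frac{L L s + s}{4} = - \frac{L^{2} s + s}{4} = - \frac{s L^{2} + s}{4} = - \frac{s + s L^{2}}{4} = - \frac{s}{4} - \frac{s L^{2}}{4}$)
$E{\left(Y,W \right)} = -2 + W Y$ ($E{\left(Y,W \right)} = -2 + Y W = -2 + W Y$)
$l{\left(U \right)} = -7 - U^{2}$ ($l{\left(U \right)} = -6 + \left(- \frac{1}{4}\right) \left(-2\right) \left(1 + U^{2}\right) \left(-2\right) = -6 + \left(\frac{1}{2} + \frac{U^{2}}{2}\right) \left(-2\right) = -6 - \left(1 + U^{2}\right) = -7 - U^{2}$)
$\left(l{\left(64 \right)} + 1562\right) \left(E{\left(-29,42 \right)} + 1857\right) = \left(\left(-7 - 64^{2}\right) + 1562\right) \left(\left(-2 + 42 \left(-29\right)\right) + 1857\right) = \left(\left(-7 - 4096\right) + 1562\right) \left(\left(-2 - 1218\right) + 1857\right) = \left(\left(-7 - 4096\right) + 1562\right) \left(-1220 + 1857\right) = \left(-4103 + 1562\right) 637 = \left(-2541\right) 637 = -1618617$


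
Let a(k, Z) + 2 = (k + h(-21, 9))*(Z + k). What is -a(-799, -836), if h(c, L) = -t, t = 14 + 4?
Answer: -1335793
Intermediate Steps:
t = 18
h(c, L) = -18 (h(c, L) = -1*18 = -18)
a(k, Z) = -2 + (-18 + k)*(Z + k) (a(k, Z) = -2 + (k - 18)*(Z + k) = -2 + (-18 + k)*(Z + k))
-a(-799, -836) = -(-2 + (-799)² - 18*(-836) - 18*(-799) - 836*(-799)) = -(-2 + 638401 + 15048 + 14382 + 667964) = -1*1335793 = -1335793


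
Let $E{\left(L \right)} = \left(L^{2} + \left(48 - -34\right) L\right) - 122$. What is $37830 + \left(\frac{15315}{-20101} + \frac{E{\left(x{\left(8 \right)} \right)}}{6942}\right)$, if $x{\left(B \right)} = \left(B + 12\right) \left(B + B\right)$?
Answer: $\frac{203127631748}{5366967} \approx 37848.0$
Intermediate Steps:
$x{\left(B \right)} = 2 B \left(12 + B\right)$ ($x{\left(B \right)} = \left(12 + B\right) 2 B = 2 B \left(12 + B\right)$)
$E{\left(L \right)} = -122 + L^{2} + 82 L$ ($E{\left(L \right)} = \left(L^{2} + \left(48 + 34\right) L\right) - 122 = \left(L^{2} + 82 L\right) - 122 = -122 + L^{2} + 82 L$)
$37830 + \left(\frac{15315}{-20101} + \frac{E{\left(x{\left(8 \right)} \right)}}{6942}\right) = 37830 + \left(\frac{15315}{-20101} + \frac{-122 + \left(2 \cdot 8 \left(12 + 8\right)\right)^{2} + 82 \cdot 2 \cdot 8 \left(12 + 8\right)}{6942}\right) = 37830 + \left(15315 \left(- \frac{1}{20101}\right) + \left(-122 + \left(2 \cdot 8 \cdot 20\right)^{2} + 82 \cdot 2 \cdot 8 \cdot 20\right) \frac{1}{6942}\right) = 37830 - \left(\frac{15315}{20101} - \left(-122 + 320^{2} + 82 \cdot 320\right) \frac{1}{6942}\right) = 37830 - \left(\frac{15315}{20101} - \left(-122 + 102400 + 26240\right) \frac{1}{6942}\right) = 37830 + \left(- \frac{15315}{20101} + 128518 \cdot \frac{1}{6942}\right) = 37830 + \left(- \frac{15315}{20101} + \frac{4943}{267}\right) = 37830 + \frac{95270138}{5366967} = \frac{203127631748}{5366967}$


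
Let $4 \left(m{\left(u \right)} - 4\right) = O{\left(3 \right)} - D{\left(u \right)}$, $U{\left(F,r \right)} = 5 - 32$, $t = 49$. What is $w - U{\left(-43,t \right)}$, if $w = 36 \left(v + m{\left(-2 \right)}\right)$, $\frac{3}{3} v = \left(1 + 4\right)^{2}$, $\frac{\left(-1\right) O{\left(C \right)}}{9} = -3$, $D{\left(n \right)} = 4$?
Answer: $1278$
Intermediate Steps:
$O{\left(C \right)} = 27$ ($O{\left(C \right)} = \left(-9\right) \left(-3\right) = 27$)
$v = 25$ ($v = \left(1 + 4\right)^{2} = 5^{2} = 25$)
$U{\left(F,r \right)} = -27$
$m{\left(u \right)} = \frac{39}{4}$ ($m{\left(u \right)} = 4 + \frac{27 - 4}{4} = 4 + \frac{1}{4} \cdot 23 = 4 + \frac{23}{4} = \frac{39}{4}$)
$w = 1251$ ($w = 36 \left(25 + \frac{39}{4}\right) = 36 \cdot \frac{139}{4} = 1251$)
$w - U{\left(-43,t \right)} = 1251 - -27 = 1251 + 27 = 1278$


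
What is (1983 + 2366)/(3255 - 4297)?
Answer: -4349/1042 ≈ -4.1737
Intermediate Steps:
(1983 + 2366)/(3255 - 4297) = 4349/(-1042) = 4349*(-1/1042) = -4349/1042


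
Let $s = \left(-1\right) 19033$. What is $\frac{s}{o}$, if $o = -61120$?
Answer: $\frac{19033}{61120} \approx 0.3114$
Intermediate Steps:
$s = -19033$
$\frac{s}{o} = - \frac{19033}{-61120} = \left(-19033\right) \left(- \frac{1}{61120}\right) = \frac{19033}{61120}$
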